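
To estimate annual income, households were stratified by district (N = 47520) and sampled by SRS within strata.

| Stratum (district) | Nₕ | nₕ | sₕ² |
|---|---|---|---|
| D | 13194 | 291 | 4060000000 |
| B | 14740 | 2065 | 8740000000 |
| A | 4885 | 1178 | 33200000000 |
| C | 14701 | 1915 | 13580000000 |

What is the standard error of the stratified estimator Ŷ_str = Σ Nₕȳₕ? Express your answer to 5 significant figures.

Var(Ŷ_str) = Σₕ Nₕ²(1 − fₕ)sₕ²/nₕ.
D: 13194²·(1 − 291/13194)·4060000000/291 = 2.3752002 × 10^15.
B: 14740²·(1 − 2065/14740)·8740000000/2065 = 7.9074568 × 10^14.
A: 4885²·(1 − 1178/4885)·33200000000/1178 = 5.103639 × 10^14.
C: 14701²·(1 − 1915/14701)·13580000000/1915 = 1.332946 × 10^15.
Sum = 5.0092558 × 10^15.
SE = √(5.0092558 × 10^15) = 7.0776 × 10^7.

7.0776 × 10^7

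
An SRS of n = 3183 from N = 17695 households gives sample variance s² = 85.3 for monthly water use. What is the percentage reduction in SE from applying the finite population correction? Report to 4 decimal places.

f = n/N = 3183/17695 = 0.17988132.
SE_no-fpc = √(s²/n) = 0.16370283; SE_fpc = √((1−f)s²/n) = 0.14824995.
Ratio = √(1−f) = 0.90560404. Reduction = 100·(1 − 0.90560404) = 9.4396%.

9.4396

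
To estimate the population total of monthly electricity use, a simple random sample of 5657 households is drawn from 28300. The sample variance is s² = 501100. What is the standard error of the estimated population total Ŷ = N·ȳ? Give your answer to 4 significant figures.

Var(Ŷ) = N²·Var(ȳ) = N²·(1 − n/N)·s²/n.
f = 5657/28300 = 0.19989399; Var(ȳ) = 0.80010601·501100/5657 = 70.873806.
Var(Ŷ) = 28300² · 70.873806 = 5.6762122 × 10^10.
SE(Ŷ) = √(5.6762122 × 10^10) = 238200.

238200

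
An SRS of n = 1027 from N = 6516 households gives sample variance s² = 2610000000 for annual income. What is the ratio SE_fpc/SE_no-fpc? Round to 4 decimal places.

f = n/N = 1027/6516 = 0.15761203.
SE_no-fpc = √(s²/n) = 1594.1715; SE_fpc = √((1−f)s²/n) = 1463.1576.
Ratio = √(1−f) = 0.91781696.

0.9178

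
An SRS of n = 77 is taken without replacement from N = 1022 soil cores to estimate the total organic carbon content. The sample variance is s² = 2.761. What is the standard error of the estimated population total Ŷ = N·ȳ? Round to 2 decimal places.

Var(Ŷ) = N²·Var(ȳ) = N²·(1 − n/N)·s²/n.
f = 77/1022 = 0.07534247; Var(ȳ) = 0.92465753·2.761/77 = 0.033155577.
Var(Ŷ) = 1022² · 0.033155577 = 34630.47.
SE(Ŷ) = √(34630.47) = 186.09.

186.09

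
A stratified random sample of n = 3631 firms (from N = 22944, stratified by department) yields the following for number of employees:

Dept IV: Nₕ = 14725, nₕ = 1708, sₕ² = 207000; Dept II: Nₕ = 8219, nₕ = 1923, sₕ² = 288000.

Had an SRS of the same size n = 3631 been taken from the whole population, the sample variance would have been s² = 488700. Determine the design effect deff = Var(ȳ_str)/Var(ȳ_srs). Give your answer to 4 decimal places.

Var(ȳ_str) = Σ Wₕ²(1−fₕ)sₕ²/nₕ with Wₕ = Nₕ/22944:
  Dept IV: (14725/22944)²·(1−1708/14725)·207000/1708 = 44.127611
  Dept II: (8219/22944)²·(1−1923/8219)·288000/1923 = 14.721723
  → Var(ȳ_str) = 58.849334.
Var(ȳ_srs) = (1 − 3631/22944)·488700/3631 = 113.29134.
deff = 58.849334 / 113.29134 = 0.5195.

0.5195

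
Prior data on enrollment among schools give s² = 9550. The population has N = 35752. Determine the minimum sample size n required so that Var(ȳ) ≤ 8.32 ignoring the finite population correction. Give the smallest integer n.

1148

Without fpc, n₀ = s²/D = 9550/8.32 = 1147.8365.
Rounding up, n = 1148.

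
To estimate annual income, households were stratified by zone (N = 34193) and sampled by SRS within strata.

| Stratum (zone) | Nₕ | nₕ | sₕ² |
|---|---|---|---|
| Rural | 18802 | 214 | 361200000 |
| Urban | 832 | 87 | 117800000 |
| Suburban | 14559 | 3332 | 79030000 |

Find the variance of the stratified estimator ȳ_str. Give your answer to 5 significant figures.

Var(ȳ_str) = Σₕ Wₕ²(1 − fₕ)sₕ²/nₕ with Wₕ = Nₕ/N, N = 34193.
Rural: Wₕ = 0.54987863; term = 0.54987863²·(1 − 0.01138177)·361200000/214 = 504540.77.
Urban: Wₕ = 0.02433247; term = 0.02433247²·(1 − 0.10456731)·117800000/87 = 717.8459.
Suburban: Wₕ = 0.42578890; term = 0.42578890²·(1 − 0.22886187)·79030000/3332 = 3315.949.
Sum = 508574.56.

508570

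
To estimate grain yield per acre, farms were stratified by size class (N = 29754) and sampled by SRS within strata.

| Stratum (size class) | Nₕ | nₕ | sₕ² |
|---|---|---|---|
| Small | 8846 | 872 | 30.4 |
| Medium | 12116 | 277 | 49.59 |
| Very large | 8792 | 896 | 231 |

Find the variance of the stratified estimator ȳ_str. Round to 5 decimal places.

Var(ȳ_str) = Σₕ Wₕ²(1 − fₕ)sₕ²/nₕ with Wₕ = Nₕ/N, N = 29754.
Small: Wₕ = 0.29730456; term = 0.29730456²·(1 − 0.09857563)·30.4/872 = 0.0027777269.
Medium: Wₕ = 0.40720575; term = 0.40720575²·(1 − 0.02286233)·49.59/277 = 0.029006672.
Very large: Wₕ = 0.29548968; term = 0.29548968²·(1 − 0.10191083)·231/896 = 0.020216598.
Sum = 0.052000997.

0.05200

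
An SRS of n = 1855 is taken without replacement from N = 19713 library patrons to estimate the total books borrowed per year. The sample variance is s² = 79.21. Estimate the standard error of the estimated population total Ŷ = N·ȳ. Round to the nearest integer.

3877

Var(Ŷ) = N²·Var(ȳ) = N²·(1 − n/N)·s²/n.
f = 1855/19713 = 0.09410034; Var(ȳ) = 0.90589966·79.21/1855 = 0.038682648.
Var(Ŷ) = 19713² · 0.038682648 = 1.5032169 × 10^7.
SE(Ŷ) = √(1.5032169 × 10^7) = 3877.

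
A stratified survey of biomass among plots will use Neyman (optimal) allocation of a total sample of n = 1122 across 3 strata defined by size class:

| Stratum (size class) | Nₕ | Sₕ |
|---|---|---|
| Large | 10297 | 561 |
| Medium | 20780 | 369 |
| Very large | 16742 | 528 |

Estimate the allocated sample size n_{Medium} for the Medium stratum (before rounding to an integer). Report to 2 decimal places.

386.07

Neyman allocation: nₕ = n·NₕSₕ / Σⱼ NⱼSⱼ.
Σ NⱼSⱼ = 10297·561 + 20780·369 + 16742·528 = 2.2284213 × 10^7.
n_{Medium} = 1122·20780·369 / (2.2284213 × 10^7) = 386.07.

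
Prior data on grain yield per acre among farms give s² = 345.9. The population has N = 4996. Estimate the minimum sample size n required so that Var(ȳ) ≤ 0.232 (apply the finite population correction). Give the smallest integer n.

1149

Without fpc, n₀ = s²/D = 345.9/0.232 = 1490.9483.
With fpc, (1 − n/N)·s²/n ≤ D requires n ≥ n₀/(1 + n₀/N) = 1490.9483/(1 + 1490.9483/4996) = 1148.2715.
Rounding up, n = 1149.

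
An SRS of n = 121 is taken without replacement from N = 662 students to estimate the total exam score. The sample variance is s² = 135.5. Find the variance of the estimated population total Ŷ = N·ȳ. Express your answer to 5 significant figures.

401060

Var(Ŷ) = N²·Var(ȳ) = N²·(1 − n/N)·s²/n.
f = 121/662 = 0.18277946; Var(ȳ) = 0.81722054·135.5/121 = 0.91515193.
Var(Ŷ) = 662² · 0.91515193 = 401059.84.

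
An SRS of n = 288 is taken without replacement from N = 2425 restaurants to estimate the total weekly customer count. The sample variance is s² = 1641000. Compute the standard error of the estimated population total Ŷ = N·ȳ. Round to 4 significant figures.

171800

Var(Ŷ) = N²·Var(ȳ) = N²·(1 − n/N)·s²/n.
f = 288/2425 = 0.11876289; Var(ȳ) = 0.88123711·1641000/288 = 5021.2156.
Var(Ŷ) = 2425² · 5021.2156 = 2.9527886 × 10^10.
SE(Ŷ) = √(2.9527886 × 10^10) = 171800.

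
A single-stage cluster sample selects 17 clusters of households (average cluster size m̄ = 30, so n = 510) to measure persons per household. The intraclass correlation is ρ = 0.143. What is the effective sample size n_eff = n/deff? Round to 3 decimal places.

deff = 1 + (30 − 1)·0.143 = 1 + 4.147 = 5.147.
n_eff = 510 / 5.147 = 99.087.

99.087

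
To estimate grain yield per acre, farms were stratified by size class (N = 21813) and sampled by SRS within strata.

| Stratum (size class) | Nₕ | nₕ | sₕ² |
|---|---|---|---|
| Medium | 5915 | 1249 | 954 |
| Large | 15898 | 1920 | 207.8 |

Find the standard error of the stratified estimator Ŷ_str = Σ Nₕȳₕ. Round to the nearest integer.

6718

Var(Ŷ_str) = Σₕ Nₕ²(1 − fₕ)sₕ²/nₕ.
Medium: 5915²·(1 − 1249/5915)·954/1249 = 2.1080719 × 10^7.
Large: 15898²·(1 − 1920/15898)·207.8/1920 = 2.4050928 × 10^7.
Sum = 4.5131647 × 10^7.
SE = √(4.5131647 × 10^7) = 6718.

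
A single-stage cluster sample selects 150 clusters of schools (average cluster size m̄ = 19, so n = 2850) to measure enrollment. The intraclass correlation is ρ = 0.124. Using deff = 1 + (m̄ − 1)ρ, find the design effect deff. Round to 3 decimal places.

deff = 1 + (19 − 1)·0.124 = 1 + 2.232 = 3.232.

3.232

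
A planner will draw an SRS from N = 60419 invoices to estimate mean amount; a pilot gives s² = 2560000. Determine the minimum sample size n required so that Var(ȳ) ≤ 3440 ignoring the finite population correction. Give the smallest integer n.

745

Without fpc, n₀ = s²/D = 2560000/3440 = 744.1860.
Rounding up, n = 745.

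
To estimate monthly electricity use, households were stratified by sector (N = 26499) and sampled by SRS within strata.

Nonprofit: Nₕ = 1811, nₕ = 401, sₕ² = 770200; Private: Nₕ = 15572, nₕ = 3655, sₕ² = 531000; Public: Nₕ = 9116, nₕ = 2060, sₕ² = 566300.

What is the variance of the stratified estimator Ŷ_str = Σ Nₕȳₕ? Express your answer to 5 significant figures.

Var(Ŷ_str) = Σₕ Nₕ²(1 − fₕ)sₕ²/nₕ.
Nonprofit: 1811²·(1 − 401/1811)·770200/401 = 4.9045222 × 10^9.
Private: 15572²·(1 − 3655/15572)·531000/3655 = 2.6959912 × 10^10.
Public: 9116²·(1 − 2060/9116)·566300/2060 = 1.7682441 × 10^10.
Sum = 4.9546875 × 10^10.

4.9547 × 10^10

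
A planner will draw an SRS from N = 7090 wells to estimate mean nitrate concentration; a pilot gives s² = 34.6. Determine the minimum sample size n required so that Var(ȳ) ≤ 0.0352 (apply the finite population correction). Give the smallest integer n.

864

Without fpc, n₀ = s²/D = 34.6/0.0352 = 982.9545.
With fpc, (1 − n/N)·s²/n ≤ D requires n ≥ n₀/(1 + n₀/N) = 982.9545/(1 + 982.9545/7090) = 863.2710.
Rounding up, n = 864.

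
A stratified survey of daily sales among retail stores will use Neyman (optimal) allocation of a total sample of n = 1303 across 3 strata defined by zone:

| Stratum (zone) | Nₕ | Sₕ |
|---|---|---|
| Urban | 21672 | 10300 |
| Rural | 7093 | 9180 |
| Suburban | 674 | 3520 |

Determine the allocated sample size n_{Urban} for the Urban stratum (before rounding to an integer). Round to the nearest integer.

Neyman allocation: nₕ = n·NₕSₕ / Σⱼ NⱼSⱼ.
Σ NⱼSⱼ = 21672·10300 + 7093·9180 + 674·3520 = 2.9070782 × 10^8.
n_{Urban} = 1303·21672·10300 / (2.9070782 × 10^8) = 1001.

1001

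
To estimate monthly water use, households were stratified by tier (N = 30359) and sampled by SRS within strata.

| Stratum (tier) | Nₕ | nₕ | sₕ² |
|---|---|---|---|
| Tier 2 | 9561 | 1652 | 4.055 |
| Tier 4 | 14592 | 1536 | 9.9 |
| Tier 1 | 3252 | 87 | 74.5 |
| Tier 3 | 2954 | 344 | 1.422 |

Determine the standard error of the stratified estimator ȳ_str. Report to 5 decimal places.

0.10550

Var(ȳ_str) = Σₕ Wₕ²(1 − fₕ)sₕ²/nₕ with Wₕ = Nₕ/N, N = 30359.
Tier 2: Wₕ = 0.31493132; term = 0.31493132²·(1 − 0.17278527)·4.055/1652 = 2.013867 × 10^-4.
Tier 4: Wₕ = 0.48064824; term = 0.48064824²·(1 − 0.10526316)·9.9/1536 = 0.0013322754.
Tier 1: Wₕ = 0.10711815; term = 0.10711815²·(1 − 0.02675277)·74.5/87 = 0.0095628281.
Tier 3: Wₕ = 0.09730228; term = 0.09730228²·(1 − 0.11645227)·1.422/344 = 3.4579382 × 10^-5.
Sum = 0.01113107.
SE = √(0.01113107) = 0.10550.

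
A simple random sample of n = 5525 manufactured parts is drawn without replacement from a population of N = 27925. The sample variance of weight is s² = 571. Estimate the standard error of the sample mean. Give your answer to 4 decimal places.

Under SRS without replacement, Var(ȳ) = (1 − f)·s²/n with f = n/N = 5525/27925 = 0.19785139.
Var(ȳ) = (1 − 0.19785139)·571/5525 = 0.80214861·0.10334842 = 0.082900789.
SE(ȳ) = √(0.082900789) = 0.2879.

0.2879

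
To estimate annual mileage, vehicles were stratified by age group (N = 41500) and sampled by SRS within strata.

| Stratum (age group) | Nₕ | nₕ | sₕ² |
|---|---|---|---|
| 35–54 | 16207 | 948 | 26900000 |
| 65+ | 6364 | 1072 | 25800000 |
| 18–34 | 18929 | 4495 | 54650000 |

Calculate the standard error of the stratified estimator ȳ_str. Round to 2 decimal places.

Var(ȳ_str) = Σₕ Wₕ²(1 − fₕ)sₕ²/nₕ with Wₕ = Nₕ/N, N = 41500.
35–54: Wₕ = 0.39053012; term = 0.39053012²·(1 − 0.05849324)·26900000/948 = 4074.52.
65+: Wₕ = 0.15334940; term = 0.15334940²·(1 − 0.16844752)·25800000/1072 = 470.62905.
18–34: Wₕ = 0.45612048; term = 0.45612048²·(1 − 0.23746632)·54650000/4495 = 1928.762.
Sum = 6473.9111.
SE = √(6473.9111) = 80.46.

80.46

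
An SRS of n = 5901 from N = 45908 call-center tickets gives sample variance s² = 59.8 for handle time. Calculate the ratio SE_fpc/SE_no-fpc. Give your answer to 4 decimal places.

f = n/N = 5901/45908 = 0.12853969.
SE_no-fpc = √(s²/n) = 0.10066715; SE_fpc = √((1−f)s²/n) = 0.093974839.
Ratio = √(1−f) = 0.93352039.

0.9335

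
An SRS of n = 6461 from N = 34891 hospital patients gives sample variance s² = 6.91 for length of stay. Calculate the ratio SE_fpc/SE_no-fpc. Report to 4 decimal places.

f = n/N = 6461/34891 = 0.18517669.
SE_no-fpc = √(s²/n) = 0.032703117; SE_fpc = √((1−f)s²/n) = 0.029520307.
Ratio = √(1−f) = 0.90267564.

0.9027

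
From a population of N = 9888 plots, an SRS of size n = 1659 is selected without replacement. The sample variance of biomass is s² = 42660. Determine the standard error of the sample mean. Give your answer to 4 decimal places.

4.6260

Under SRS without replacement, Var(ȳ) = (1 − f)·s²/n with f = n/N = 1659/9888 = 0.16777913.
Var(ȳ) = (1 − 0.16777913)·42660/1659 = 0.83222087·25.714286 = 21.399965.
SE(ȳ) = √(21.399965) = 4.6260.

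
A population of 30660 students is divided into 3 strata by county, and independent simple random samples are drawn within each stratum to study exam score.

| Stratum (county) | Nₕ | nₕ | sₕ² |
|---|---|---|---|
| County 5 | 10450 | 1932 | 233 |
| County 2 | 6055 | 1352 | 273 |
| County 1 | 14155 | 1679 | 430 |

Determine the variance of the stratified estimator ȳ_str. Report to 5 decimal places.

0.06565

Var(ȳ_str) = Σₕ Wₕ²(1 − fₕ)sₕ²/nₕ with Wₕ = Nₕ/N, N = 30660.
County 5: Wₕ = 0.34083496; term = 0.34083496²·(1 − 0.18488038)·233/1932 = 0.011419798.
County 2: Wₕ = 0.19748858; term = 0.19748858²·(1 − 0.22328654)·273/1352 = 0.0061168915.
County 1: Wₕ = 0.46167645; term = 0.46167645²·(1 − 0.11861533)·430/1679 = 0.048112586.
Sum = 0.065649276.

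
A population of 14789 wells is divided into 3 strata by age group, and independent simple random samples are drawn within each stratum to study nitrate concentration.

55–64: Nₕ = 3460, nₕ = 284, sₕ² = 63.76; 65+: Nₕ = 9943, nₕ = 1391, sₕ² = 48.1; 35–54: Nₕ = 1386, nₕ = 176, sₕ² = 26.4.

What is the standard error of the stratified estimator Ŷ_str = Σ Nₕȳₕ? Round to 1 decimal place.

2378.9

Var(Ŷ_str) = Σₕ Nₕ²(1 − fₕ)sₕ²/nₕ.
55–64: 3460²·(1 − 284/3460)·63.76/284 = 2.4670989 × 10^6.
65+: 9943²·(1 − 1391/9943)·48.1/1391 = 2.9403774 × 10^6.
35–54: 1386²·(1 − 176/1386)·26.4/176 = 251559.
Sum = 5.6590353 × 10^6.
SE = √(5.6590353 × 10^6) = 2378.9.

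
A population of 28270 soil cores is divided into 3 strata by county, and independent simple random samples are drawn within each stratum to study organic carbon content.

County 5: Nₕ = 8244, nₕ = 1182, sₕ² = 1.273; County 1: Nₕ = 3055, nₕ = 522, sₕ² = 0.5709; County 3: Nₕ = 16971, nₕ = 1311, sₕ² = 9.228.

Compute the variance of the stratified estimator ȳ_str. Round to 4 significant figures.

Var(ȳ_str) = Σₕ Wₕ²(1 − fₕ)sₕ²/nₕ with Wₕ = Nₕ/N, N = 28270.
County 5: Wₕ = 0.29161655; term = 0.29161655²·(1 − 0.14337700)·1.273/1182 = 7.8455791 × 10^-5.
County 1: Wₕ = 0.10806509; term = 0.10806509²·(1 − 0.17086743)·0.5709/522 = 1.0589716 × 10^-5.
County 3: Wₕ = 0.60031836; term = 0.60031836²·(1 − 0.07724943)·9.228/1311 = 0.0023407362.
Sum = 0.0024297817.

0.002430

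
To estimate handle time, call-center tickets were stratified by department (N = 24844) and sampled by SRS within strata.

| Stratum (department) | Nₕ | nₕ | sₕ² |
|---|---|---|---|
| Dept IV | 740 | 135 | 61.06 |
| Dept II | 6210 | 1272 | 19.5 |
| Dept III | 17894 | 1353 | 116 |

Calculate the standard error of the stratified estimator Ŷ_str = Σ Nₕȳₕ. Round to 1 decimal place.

Var(Ŷ_str) = Σₕ Nₕ²(1 − fₕ)sₕ²/nₕ.
Dept IV: 740²·(1 − 135/740)·61.06/135 = 202493.05.
Dept II: 6210²·(1 − 1272/6210)·19.5/1272 = 470099.93.
Dept III: 17894²·(1 − 1353/17894)·116/1353 = 2.5376364 × 10^7.
Sum = 2.6048957 × 10^7.
SE = √(2.6048957 × 10^7) = 5103.8.

5103.8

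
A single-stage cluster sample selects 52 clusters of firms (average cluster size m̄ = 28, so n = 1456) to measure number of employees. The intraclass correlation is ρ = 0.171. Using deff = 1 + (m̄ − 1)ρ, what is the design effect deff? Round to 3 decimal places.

deff = 1 + (28 − 1)·0.171 = 1 + 4.617 = 5.617.

5.617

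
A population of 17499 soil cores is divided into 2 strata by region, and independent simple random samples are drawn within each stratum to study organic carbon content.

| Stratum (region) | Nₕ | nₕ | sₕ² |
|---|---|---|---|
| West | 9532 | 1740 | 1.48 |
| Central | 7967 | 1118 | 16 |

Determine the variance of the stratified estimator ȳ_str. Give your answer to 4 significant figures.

Var(ȳ_str) = Σₕ Wₕ²(1 − fₕ)sₕ²/nₕ with Wₕ = Nₕ/N, N = 17499.
West: Wₕ = 0.54471684; term = 0.54471684²·(1 − 0.18254301)·1.48/1740 = 2.0630938 × 10^-4.
Central: Wₕ = 0.45528316; term = 0.45528316²·(1 − 0.14032886)·16/1118 = 0.0025501968.
Sum = 0.0027565062.

0.002757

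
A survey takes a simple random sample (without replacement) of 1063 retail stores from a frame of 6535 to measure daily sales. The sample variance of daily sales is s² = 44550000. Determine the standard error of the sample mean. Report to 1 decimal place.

Under SRS without replacement, Var(ȳ) = (1 − f)·s²/n with f = n/N = 1063/6535 = 0.16266259.
Var(ȳ) = (1 − 0.16266259)·44550000/1063 = 0.83733741·41909.69 = 35092.551.
SE(ȳ) = √(35092.551) = 187.3.

187.3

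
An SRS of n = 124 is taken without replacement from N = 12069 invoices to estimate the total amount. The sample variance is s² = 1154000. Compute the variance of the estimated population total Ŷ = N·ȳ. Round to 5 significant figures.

1.3417 × 10^12

Var(Ŷ) = N²·Var(ȳ) = N²·(1 − n/N)·s²/n.
f = 124/12069 = 0.01027426; Var(ȳ) = 0.98972574·1154000/124 = 9210.8347.
Var(Ŷ) = 12069² · 9210.8347 = 1.3416572 × 10^12.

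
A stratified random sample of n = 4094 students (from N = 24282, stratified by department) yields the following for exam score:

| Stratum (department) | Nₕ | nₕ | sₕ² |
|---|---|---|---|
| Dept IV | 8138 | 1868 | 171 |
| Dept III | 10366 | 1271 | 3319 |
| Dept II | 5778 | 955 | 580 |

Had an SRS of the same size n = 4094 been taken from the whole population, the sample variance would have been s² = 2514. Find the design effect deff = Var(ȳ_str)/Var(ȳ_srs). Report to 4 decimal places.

Var(ȳ_str) = Σ Wₕ²(1−fₕ)sₕ²/nₕ with Wₕ = Nₕ/24282:
  Dept IV: (8138/24282)²·(1−1868/8138)·171/1868 = 0.0079220131
  Dept III: (10366/24282)²·(1−1271/10366)·3319/1271 = 0.41754828
  Dept II: (5778/24282)²·(1−955/5778)·580/955 = 0.028704535
  → Var(ȳ_str) = 0.45417483.
Var(ȳ_srs) = (1 − 4094/24282)·2514/4094 = 0.51053589.
deff = 0.45417483 / 0.51053589 = 0.8896.

0.8896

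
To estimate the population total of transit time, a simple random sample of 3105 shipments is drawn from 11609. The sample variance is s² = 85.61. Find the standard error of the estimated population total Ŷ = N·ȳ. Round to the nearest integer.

1650

Var(Ŷ) = N²·Var(ȳ) = N²·(1 − n/N)·s²/n.
f = 3105/11609 = 0.26746490; Var(ȳ) = 0.73253510·85.61/3105 = 0.020197208.
Var(Ŷ) = 11609² · 0.020197208 = 2.7219551 × 10^6.
SE(Ŷ) = √(2.7219551 × 10^6) = 1650.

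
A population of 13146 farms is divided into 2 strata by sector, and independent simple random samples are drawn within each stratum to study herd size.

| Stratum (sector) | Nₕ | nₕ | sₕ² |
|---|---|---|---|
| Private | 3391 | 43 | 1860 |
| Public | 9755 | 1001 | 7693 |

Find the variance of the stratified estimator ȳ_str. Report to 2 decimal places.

Var(ȳ_str) = Σₕ Wₕ²(1 − fₕ)sₕ²/nₕ with Wₕ = Nₕ/N, N = 13146.
Private: Wₕ = 0.25794919; term = 0.25794919²·(1 − 0.01268063)·1860/43 = 2.8416493.
Public: Wₕ = 0.74205081; term = 0.74205081²·(1 − 0.10261404)·7693/1001 = 3.7975912.
Sum = 6.6392405.

6.64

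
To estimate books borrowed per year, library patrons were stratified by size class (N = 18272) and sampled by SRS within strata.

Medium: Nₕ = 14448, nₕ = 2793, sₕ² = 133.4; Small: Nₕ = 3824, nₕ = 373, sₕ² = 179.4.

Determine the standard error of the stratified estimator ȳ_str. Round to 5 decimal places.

0.20761

Var(ȳ_str) = Σₕ Wₕ²(1 − fₕ)sₕ²/nₕ with Wₕ = Nₕ/N, N = 18272.
Medium: Wₕ = 0.79071804; term = 0.79071804²·(1 − 0.19331395)·133.4/2793 = 0.024089774.
Small: Wₕ = 0.20928196; term = 0.20928196²·(1 − 0.09754184)·179.4/373 = 0.01901097.
Sum = 0.043100744.
SE = √(0.043100744) = 0.20761.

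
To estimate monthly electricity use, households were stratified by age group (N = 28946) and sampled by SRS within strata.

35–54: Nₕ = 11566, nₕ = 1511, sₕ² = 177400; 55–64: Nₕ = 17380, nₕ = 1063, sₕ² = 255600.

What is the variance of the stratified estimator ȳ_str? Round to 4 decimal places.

Var(ȳ_str) = Σₕ Wₕ²(1 − fₕ)sₕ²/nₕ with Wₕ = Nₕ/N, N = 28946.
35–54: Wₕ = 0.39957162; term = 0.39957162²·(1 − 0.13064154)·177400/1511 = 16.295861.
55–64: Wₕ = 0.60042838; term = 0.60042838²·(1 − 0.06116226)·255600/1063 = 81.384286.
Sum = 97.680147.

97.6801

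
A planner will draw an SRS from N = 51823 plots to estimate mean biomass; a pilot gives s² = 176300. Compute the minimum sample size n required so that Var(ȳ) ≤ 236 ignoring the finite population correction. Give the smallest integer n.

748

Without fpc, n₀ = s²/D = 176300/236 = 747.0339.
Rounding up, n = 748.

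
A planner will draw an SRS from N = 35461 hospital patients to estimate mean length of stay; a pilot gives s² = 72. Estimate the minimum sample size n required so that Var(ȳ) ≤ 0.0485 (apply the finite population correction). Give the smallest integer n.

1425

Without fpc, n₀ = s²/D = 72/0.0485 = 1484.5361.
With fpc, (1 − n/N)·s²/n ≤ D requires n ≥ n₀/(1 + n₀/N) = 1484.5361/(1 + 1484.5361/35461) = 1424.8848.
Rounding up, n = 1425.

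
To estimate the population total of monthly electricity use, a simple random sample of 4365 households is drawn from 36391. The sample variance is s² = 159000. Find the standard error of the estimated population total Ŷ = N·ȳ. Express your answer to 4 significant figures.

Var(Ŷ) = N²·Var(ȳ) = N²·(1 − n/N)·s²/n.
f = 4365/36391 = 0.11994724; Var(ȳ) = 0.88005276·159000/4365 = 32.056905.
Var(Ŷ) = 36391² · 32.056905 = 4.2453116 × 10^10.
SE(Ŷ) = √(4.2453116 × 10^10) = 206000.

206000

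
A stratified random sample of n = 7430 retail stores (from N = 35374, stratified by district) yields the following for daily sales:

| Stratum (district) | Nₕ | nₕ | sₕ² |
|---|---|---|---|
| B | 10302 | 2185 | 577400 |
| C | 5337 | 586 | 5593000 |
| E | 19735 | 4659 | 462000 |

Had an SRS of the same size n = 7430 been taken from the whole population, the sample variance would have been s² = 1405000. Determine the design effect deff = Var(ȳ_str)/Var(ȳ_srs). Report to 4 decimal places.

Var(ȳ_str) = Σ Wₕ²(1−fₕ)sₕ²/nₕ with Wₕ = Nₕ/35374:
  B: (10302/35374)²·(1−2185/10302)·577400/2185 = 17.659324
  C: (5337/35374)²·(1−586/5337)·5593000/586 = 193.40206
  E: (19735/35374)²·(1−4659/19735)·462000/4659 = 23.577849
  → Var(ȳ_str) = 234.63923.
Var(ȳ_srs) = (1 − 7430/35374)·1405000/7430 = 149.37981.
deff = 234.63923 / 149.37981 = 1.5708.

1.5708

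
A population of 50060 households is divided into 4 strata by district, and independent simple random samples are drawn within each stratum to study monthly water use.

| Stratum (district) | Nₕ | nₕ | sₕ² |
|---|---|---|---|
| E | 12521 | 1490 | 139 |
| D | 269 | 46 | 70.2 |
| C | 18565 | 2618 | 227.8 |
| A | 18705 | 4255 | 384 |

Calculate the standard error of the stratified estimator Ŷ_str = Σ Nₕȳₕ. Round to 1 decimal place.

7945.4

Var(Ŷ_str) = Σₕ Nₕ²(1 − fₕ)sₕ²/nₕ.
E: 12521²·(1 − 1490/12521)·139/1490 = 1.2884941 × 10^7.
D: 269²·(1 − 46/269)·70.2/46 = 91545.378.
C: 18565²·(1 − 2618/18565)·227.8/2618 = 2.5760722 × 10^7.
A: 18705²·(1 − 4255/18705)·384/4255 = 2.4392551 × 10^7.
Sum = 6.3129759 × 10^7.
SE = √(6.3129759 × 10^7) = 7945.4.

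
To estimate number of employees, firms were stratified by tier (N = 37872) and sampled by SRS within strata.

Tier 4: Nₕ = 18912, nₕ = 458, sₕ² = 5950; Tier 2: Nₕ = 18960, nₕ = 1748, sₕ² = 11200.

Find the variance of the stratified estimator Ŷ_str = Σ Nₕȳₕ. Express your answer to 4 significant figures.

6.625 × 10^9

Var(Ŷ_str) = Σₕ Nₕ²(1 − fₕ)sₕ²/nₕ.
Tier 4: 18912²·(1 − 458/18912)·5950/458 = 4.5339786 × 10^9.
Tier 2: 18960²·(1 − 1748/18960)·11200/1748 = 2.0909626 × 10^9.
Sum = 6.6249412 × 10^9.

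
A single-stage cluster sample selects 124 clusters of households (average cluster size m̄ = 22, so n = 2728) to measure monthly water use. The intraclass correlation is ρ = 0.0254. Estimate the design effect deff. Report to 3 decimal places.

1.533

deff = 1 + (22 − 1)·0.0254 = 1 + 0.5334 = 1.5334.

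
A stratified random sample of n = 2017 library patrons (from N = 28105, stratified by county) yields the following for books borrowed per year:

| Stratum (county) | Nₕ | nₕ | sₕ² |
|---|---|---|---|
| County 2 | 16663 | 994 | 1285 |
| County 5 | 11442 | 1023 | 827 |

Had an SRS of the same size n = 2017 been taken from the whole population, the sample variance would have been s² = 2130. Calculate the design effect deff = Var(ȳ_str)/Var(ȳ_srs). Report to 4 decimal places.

0.5604

Var(ȳ_str) = Σ Wₕ²(1−fₕ)sₕ²/nₕ with Wₕ = Nₕ/28105:
  County 2: (16663/28105)²·(1−994/16663)·1285/994 = 0.42731097
  County 5: (11442/28105)²·(1−1023/11442)·827/1023 = 0.12200867
  → Var(ȳ_str) = 0.54931964.
Var(ȳ_srs) = (1 − 2017/28105)·2130/2017 = 0.98023657.
deff = 0.54931964 / 0.98023657 = 0.5604.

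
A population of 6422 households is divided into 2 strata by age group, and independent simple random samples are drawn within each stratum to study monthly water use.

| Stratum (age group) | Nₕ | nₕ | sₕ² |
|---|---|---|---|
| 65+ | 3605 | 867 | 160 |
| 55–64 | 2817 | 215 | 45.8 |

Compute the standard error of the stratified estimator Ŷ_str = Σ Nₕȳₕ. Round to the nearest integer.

1839

Var(Ŷ_str) = Σₕ Nₕ²(1 − fₕ)sₕ²/nₕ.
65+: 3605²·(1 − 867/3605)·160/867 = 1.8215437 × 10^6.
55–64: 2817²·(1 − 215/2817)·45.8/215 = 1.5614251 × 10^6.
Sum = 3.3829688 × 10^6.
SE = √(3.3829688 × 10^6) = 1839.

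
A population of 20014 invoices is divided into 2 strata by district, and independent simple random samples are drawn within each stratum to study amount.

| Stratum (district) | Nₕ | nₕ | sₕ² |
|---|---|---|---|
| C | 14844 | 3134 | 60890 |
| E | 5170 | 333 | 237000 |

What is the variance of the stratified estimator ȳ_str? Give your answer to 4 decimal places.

Var(ȳ_str) = Σₕ Wₕ²(1 − fₕ)sₕ²/nₕ with Wₕ = Nₕ/N, N = 20014.
C: Wₕ = 0.74168082; term = 0.74168082²·(1 − 0.21112908)·60890/3134 = 8.4311542.
E: Wₕ = 0.25831918; term = 0.25831918²·(1 − 0.06441006)·237000/333 = 44.432725.
Sum = 52.863879.

52.8639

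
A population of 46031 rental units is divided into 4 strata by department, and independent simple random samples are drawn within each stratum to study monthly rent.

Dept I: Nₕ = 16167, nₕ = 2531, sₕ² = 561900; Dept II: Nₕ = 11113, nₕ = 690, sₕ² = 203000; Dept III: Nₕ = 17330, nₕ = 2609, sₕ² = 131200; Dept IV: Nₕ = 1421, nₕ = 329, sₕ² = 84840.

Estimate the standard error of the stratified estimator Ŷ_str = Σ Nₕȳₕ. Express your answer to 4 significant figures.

Var(Ŷ_str) = Σₕ Nₕ²(1 − fₕ)sₕ²/nₕ.
Dept I: 16167²·(1 − 2531/16167)·561900/2531 = 4.8942181 × 10^10.
Dept II: 11113²·(1 − 690/11113)·203000/690 = 3.4077757 × 10^10.
Dept III: 17330²·(1 − 2609/17330)·131200/2609 = 1.2829083 × 10^10.
Dept IV: 1421²·(1 − 329/1421)·84840/329 = 4.0014876 × 10^8.
Sum = 9.624917 × 10^10.
SE = √(9.624917 × 10^10) = 310200.

310200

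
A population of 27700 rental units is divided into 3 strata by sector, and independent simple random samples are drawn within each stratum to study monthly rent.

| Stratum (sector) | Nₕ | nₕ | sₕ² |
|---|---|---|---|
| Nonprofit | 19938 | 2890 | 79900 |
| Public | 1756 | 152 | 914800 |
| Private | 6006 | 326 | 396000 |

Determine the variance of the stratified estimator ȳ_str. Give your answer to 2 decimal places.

88.35

Var(ȳ_str) = Σₕ Wₕ²(1 − fₕ)sₕ²/nₕ with Wₕ = Nₕ/N, N = 27700.
Nonprofit: Wₕ = 0.71978339; term = 0.71978339²·(1 − 0.14494934)·79900/2890 = 12.247415.
Public: Wₕ = 0.06339350; term = 0.06339350²·(1 − 0.08656036)·914800/152 = 22.092858.
Private: Wₕ = 0.21682310; term = 0.21682310²·(1 − 0.05427905)·396000/326 = 54.007206.
Sum = 88.347479.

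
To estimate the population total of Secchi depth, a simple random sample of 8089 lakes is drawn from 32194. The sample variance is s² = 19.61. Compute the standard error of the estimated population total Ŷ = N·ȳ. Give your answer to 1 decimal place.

1371.6

Var(Ŷ) = N²·Var(ȳ) = N²·(1 − n/N)·s²/n.
f = 8089/32194 = 0.25125800; Var(ȳ) = 0.74874200·19.61/8089 = 0.0018151602.
Var(Ŷ) = 32194² · 0.0018151602 = 1.8813294 × 10^6.
SE(Ŷ) = √(1.8813294 × 10^6) = 1371.6.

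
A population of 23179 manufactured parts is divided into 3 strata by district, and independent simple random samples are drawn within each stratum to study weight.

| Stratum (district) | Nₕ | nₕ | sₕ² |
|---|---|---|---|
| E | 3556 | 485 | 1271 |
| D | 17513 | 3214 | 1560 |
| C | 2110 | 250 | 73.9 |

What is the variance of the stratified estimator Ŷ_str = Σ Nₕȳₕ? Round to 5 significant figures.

Var(Ŷ_str) = Σₕ Nₕ²(1 − fₕ)sₕ²/nₕ.
E: 3556²·(1 − 485/3556)·1271/485 = 2.8618402 × 10^7.
D: 17513²·(1 − 3214/17513)·1560/3214 = 1.2154719 × 10^8.
C: 2110²·(1 − 250/2110)·73.9/250 = 1.1601118 × 10^6.
Sum = 1.513257 × 10^8.

1.5133 × 10^8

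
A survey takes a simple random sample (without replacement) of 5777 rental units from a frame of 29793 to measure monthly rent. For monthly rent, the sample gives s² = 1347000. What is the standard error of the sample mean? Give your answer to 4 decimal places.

13.7096

Under SRS without replacement, Var(ȳ) = (1 − f)·s²/n with f = n/N = 5777/29793 = 0.19390461.
Var(ȳ) = (1 − 0.19390461)·1347000/5777 = 0.80609539·233.166 = 187.95404.
SE(ȳ) = √(187.95404) = 13.7096.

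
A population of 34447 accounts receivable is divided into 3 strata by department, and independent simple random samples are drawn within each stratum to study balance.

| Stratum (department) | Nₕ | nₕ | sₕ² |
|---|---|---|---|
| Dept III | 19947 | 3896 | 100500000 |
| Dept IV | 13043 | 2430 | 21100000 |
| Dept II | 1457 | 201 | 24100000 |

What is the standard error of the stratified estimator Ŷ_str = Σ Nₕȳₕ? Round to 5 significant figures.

3.1113 × 10^6

Var(Ŷ_str) = Σₕ Nₕ²(1 − fₕ)sₕ²/nₕ.
Dept III: 19947²·(1 − 3896/19947)·100500000/3896 = 8.2589873 × 10^12.
Dept IV: 13043²·(1 − 2430/13043)·21100000/2430 = 1.2019651 × 10^12.
Dept II: 1457²·(1 − 201/1457)·24100000/201 = 2.1941695 × 10^11.
Sum = 9.6803694 × 10^12.
SE = √(9.6803694 × 10^12) = 3.1113 × 10^6.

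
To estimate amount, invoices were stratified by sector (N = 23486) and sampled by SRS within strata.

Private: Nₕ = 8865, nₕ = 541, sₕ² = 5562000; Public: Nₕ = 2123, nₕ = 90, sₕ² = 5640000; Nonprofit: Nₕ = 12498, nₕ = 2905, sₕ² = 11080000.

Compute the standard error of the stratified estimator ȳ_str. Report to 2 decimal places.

Var(ȳ_str) = Σₕ Wₕ²(1 − fₕ)sₕ²/nₕ with Wₕ = Nₕ/N, N = 23486.
Private: Wₕ = 0.37745891; term = 0.37745891²·(1 − 0.06102651)·5562000/541 = 1375.3918.
Public: Wₕ = 0.09039428; term = 0.09039428²·(1 − 0.04239284)·5640000/90 = 490.34963.
Nonprofit: Wₕ = 0.53214681; term = 0.53214681²·(1 − 0.23243719)·11080000/2905 = 829.03044.
Sum = 2694.7719.
SE = √(2694.7719) = 51.91.

51.91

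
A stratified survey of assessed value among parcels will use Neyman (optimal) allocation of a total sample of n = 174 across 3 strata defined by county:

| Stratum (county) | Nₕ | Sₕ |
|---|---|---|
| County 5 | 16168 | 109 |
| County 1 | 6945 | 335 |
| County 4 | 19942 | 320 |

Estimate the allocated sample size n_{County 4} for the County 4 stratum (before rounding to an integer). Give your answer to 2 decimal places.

106.05

Neyman allocation: nₕ = n·NₕSₕ / Σⱼ NⱼSⱼ.
Σ NⱼSⱼ = 16168·109 + 6945·335 + 19942·320 = 1.0470327 × 10^7.
n_{County 4} = 174·19942·320 / (1.0470327 × 10^7) = 106.05.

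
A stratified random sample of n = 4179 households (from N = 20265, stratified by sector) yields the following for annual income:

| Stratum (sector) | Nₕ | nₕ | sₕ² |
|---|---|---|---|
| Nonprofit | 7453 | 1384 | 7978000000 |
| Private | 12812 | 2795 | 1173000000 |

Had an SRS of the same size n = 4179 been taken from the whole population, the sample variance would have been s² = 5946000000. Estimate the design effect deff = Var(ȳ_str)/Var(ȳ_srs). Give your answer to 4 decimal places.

Var(ȳ_str) = Σ Wₕ²(1−fₕ)sₕ²/nₕ with Wₕ = Nₕ/20265:
  Nonprofit: (7453/20265)²·(1−1384/7453)·7978000000/1384 = 634911.19
  Private: (12812/20265)²·(1−2795/12812)·1173000000/2795 = 131152.81
  → Var(ȳ_str) = 766064.
Var(ȳ_srs) = (1 − 4179/20265)·5946000000/4179 = 1.1294161 × 10^6.
deff = 766064 / (1.1294161 × 10^6) = 0.6783.

0.6783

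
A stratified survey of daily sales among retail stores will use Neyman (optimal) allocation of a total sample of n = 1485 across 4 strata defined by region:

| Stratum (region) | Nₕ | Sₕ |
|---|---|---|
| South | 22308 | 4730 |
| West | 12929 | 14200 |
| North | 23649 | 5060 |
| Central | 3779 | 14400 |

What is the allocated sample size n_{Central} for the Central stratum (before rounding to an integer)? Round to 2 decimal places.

174.46

Neyman allocation: nₕ = n·NₕSₕ / Σⱼ NⱼSⱼ.
Σ NⱼSⱼ = 22308·4730 + 12929·14200 + 23649·5060 + 3779·14400 = 4.6319018 × 10^8.
n_{Central} = 1485·3779·14400 / (4.6319018 × 10^8) = 174.46.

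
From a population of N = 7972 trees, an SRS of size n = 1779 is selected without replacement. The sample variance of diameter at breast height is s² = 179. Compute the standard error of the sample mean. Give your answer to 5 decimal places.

Under SRS without replacement, Var(ȳ) = (1 − f)·s²/n with f = n/N = 1779/7972 = 0.22315605.
Var(ȳ) = (1 − 0.22315605)·179/1779 = 0.77684395·0.10061832 = 0.078164737.
SE(ȳ) = √(0.078164737) = 0.27958.

0.27958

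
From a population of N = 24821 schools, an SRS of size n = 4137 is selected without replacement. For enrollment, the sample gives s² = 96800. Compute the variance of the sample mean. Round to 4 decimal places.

Under SRS without replacement, Var(ȳ) = (1 − f)·s²/n with f = n/N = 4137/24821 = 0.16667338.
Var(ȳ) = (1 − 0.16667338)·96800/4137 = 0.83332662·23.398598 = 19.498675.

19.4987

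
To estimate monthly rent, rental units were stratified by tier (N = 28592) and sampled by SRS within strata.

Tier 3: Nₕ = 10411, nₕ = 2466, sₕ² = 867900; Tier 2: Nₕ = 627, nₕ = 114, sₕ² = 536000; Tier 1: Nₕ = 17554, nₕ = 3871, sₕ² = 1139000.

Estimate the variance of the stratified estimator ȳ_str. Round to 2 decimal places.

Var(ȳ_str) = Σₕ Wₕ²(1 − fₕ)sₕ²/nₕ with Wₕ = Nₕ/N, N = 28592.
Tier 3: Wₕ = 0.36412283; term = 0.36412283²·(1 − 0.23686485)·867900/2466 = 35.610157.
Tier 2: Wₕ = 0.02192921; term = 0.02192921²·(1 − 0.18181818)·536000/114 = 1.849932.
Tier 1: Wₕ = 0.61394796; term = 0.61394796²·(1 − 0.22051954)·1139000/3871 = 86.450777.
Sum = 123.91087.

123.91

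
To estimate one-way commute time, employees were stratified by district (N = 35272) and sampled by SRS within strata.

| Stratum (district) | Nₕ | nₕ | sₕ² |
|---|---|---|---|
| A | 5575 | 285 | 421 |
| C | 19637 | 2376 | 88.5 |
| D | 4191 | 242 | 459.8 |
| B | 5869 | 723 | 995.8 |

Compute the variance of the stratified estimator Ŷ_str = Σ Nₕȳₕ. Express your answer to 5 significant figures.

1.2923 × 10^8

Var(Ŷ_str) = Σₕ Nₕ²(1 − fₕ)sₕ²/nₕ.
A: 5575²·(1 − 285/5575)·421/285 = 4.3565006 × 10^7.
C: 19637²·(1 − 2376/19637)·88.5/2376 = 1.262519 × 10^7.
D: 4191²·(1 − 242/4191)·459.8/242 = 3.1445492 × 10^7.
B: 5869²·(1 − 723/5869)·995.8/723 = 4.1597547 × 10^7.
Sum = 1.2923324 × 10^8.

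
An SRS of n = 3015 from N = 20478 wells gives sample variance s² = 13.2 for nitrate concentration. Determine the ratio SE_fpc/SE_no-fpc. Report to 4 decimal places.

f = n/N = 3015/20478 = 0.14723117.
SE_no-fpc = √(s²/n) = 0.066167284; SE_fpc = √((1−f)s²/n) = 0.061102498.
Ratio = √(1−f) = 0.92345483.

0.9235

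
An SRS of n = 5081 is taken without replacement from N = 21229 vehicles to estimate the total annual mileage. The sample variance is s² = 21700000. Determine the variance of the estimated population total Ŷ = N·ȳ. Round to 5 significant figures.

1.4641 × 10^12

Var(Ŷ) = N²·Var(ȳ) = N²·(1 − n/N)·s²/n.
f = 5081/21229 = 0.23934241; Var(ȳ) = 0.76065759·21700000/5081 = 3248.6262.
Var(Ŷ) = 21229² · 3248.6262 = 1.4640598 × 10^12.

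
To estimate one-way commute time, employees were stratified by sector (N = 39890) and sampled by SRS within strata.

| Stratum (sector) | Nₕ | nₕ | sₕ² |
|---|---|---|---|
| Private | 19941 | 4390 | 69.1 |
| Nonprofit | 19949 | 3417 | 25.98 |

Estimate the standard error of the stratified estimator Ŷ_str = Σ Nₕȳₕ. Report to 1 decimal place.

2718.2

Var(Ŷ_str) = Σₕ Nₕ²(1 − fₕ)sₕ²/nₕ.
Private: 19941²·(1 − 4390/19941)·69.1/4390 = 4.8811121 × 10^6.
Nonprofit: 19949²·(1 − 3417/19949)·25.98/3417 = 2.5074986 × 10^6.
Sum = 7.3886107 × 10^6.
SE = √(7.3886107 × 10^6) = 2718.2.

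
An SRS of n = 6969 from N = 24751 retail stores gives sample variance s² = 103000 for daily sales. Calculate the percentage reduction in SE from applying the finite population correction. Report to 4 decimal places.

15.2394

f = n/N = 6969/24751 = 0.28156438.
SE_no-fpc = √(s²/n) = 3.8444426; SE_fpc = √((1−f)s²/n) = 3.2585719.
Ratio = √(1−f) = 0.84760582. Reduction = 100·(1 − 0.84760582) = 15.2394%.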